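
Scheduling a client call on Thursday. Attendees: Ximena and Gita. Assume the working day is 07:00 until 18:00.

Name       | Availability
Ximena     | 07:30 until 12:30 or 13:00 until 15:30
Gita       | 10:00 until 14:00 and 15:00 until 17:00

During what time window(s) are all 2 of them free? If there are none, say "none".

10:00-12:30, 13:00-14:00, 15:00-15:30

Ximena ∩ Gita: 10:00-12:30, 13:00-14:00, 15:00-15:30.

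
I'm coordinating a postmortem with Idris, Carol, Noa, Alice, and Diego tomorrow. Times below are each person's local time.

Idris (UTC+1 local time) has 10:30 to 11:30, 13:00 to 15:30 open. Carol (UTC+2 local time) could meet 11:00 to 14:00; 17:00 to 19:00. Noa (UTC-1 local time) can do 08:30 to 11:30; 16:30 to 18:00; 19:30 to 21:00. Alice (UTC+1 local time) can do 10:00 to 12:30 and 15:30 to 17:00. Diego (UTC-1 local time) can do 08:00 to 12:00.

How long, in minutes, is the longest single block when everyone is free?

60

Idris in UTC: 09:30-10:30, 12:00-14:30 (subtract 1h to convert from UTC+1).
Carol in UTC: 09:00-12:00, 15:00-17:00 (subtract 2h to convert from UTC+2).
Noa in UTC: 09:30-12:30, 17:30-19:00, 20:30-22:00 (add 1h to convert from UTC-1).
Alice in UTC: 09:00-11:30, 14:30-16:00 (subtract 1h to convert from UTC+1).
Diego in UTC: 09:00-13:00 (add 1h to convert from UTC-1).
Idris ∩ Carol: 09:30-10:30.
Idris ∩ Carol ∩ Noa: 09:30-10:30.
Idris ∩ Carol ∩ Noa ∩ Alice: 09:30-10:30.
Idris ∩ Carol ∩ Noa ∩ Alice ∩ Diego: 09:30-10:30.
So the common availability across everyone is 09:30-10:30.
The longest is 09:30-10:30 at 60 minutes.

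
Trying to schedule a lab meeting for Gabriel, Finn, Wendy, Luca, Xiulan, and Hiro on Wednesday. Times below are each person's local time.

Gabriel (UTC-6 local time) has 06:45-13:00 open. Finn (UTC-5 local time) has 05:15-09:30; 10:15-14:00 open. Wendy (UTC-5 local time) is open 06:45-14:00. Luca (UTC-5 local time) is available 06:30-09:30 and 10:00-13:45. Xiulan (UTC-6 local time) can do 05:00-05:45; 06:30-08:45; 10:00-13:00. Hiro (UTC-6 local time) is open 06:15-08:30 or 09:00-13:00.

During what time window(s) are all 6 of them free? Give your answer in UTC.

Gabriel in UTC: 12:45-19:00 (add 6h to convert from UTC-6).
Finn in UTC: 10:15-14:30, 15:15-19:00 (add 5h to convert from UTC-5).
Wendy in UTC: 11:45-19:00 (add 5h to convert from UTC-5).
Luca in UTC: 11:30-14:30, 15:00-18:45 (add 5h to convert from UTC-5).
Xiulan in UTC: 11:00-11:45, 12:30-14:45, 16:00-19:00 (add 6h to convert from UTC-6).
Hiro in UTC: 12:15-14:30, 15:00-19:00 (add 6h to convert from UTC-6).
Gabriel ∩ Finn: 12:45-14:30, 15:15-19:00.
Gabriel ∩ Finn ∩ Wendy: 12:45-14:30, 15:15-19:00.
Gabriel ∩ Finn ∩ Wendy ∩ Luca: 12:45-14:30, 15:15-18:45.
Gabriel ∩ Finn ∩ Wendy ∩ Luca ∩ Xiulan: 12:45-14:30, 16:00-18:45.
Gabriel ∩ Finn ∩ Wendy ∩ Luca ∩ Xiulan ∩ Hiro: 12:45-14:30, 16:00-18:45.

12:45-14:30, 16:00-18:45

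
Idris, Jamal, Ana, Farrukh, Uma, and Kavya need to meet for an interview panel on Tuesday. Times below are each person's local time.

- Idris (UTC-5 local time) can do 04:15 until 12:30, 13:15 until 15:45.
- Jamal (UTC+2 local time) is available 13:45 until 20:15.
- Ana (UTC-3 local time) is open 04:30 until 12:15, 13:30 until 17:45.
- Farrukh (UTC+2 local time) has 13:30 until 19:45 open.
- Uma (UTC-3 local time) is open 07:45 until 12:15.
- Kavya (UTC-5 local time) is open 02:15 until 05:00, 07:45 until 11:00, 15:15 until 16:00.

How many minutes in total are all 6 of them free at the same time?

150

Idris in UTC: 09:15-17:30, 18:15-20:45 (add 5h to convert from UTC-5).
Jamal in UTC: 11:45-18:15 (subtract 2h to convert from UTC+2).
Ana in UTC: 07:30-15:15, 16:30-20:45 (add 3h to convert from UTC-3).
Farrukh in UTC: 11:30-17:45 (subtract 2h to convert from UTC+2).
Uma in UTC: 10:45-15:15 (add 3h to convert from UTC-3).
Kavya in UTC: 07:15-10:00, 12:45-16:00, 20:15-21:00 (add 5h to convert from UTC-5).
Idris ∩ Jamal: 11:45-17:30.
Idris ∩ Jamal ∩ Ana: 11:45-15:15, 16:30-17:30.
Idris ∩ Jamal ∩ Ana ∩ Farrukh: 11:45-15:15, 16:30-17:30.
Idris ∩ Jamal ∩ Ana ∩ Farrukh ∩ Uma: 11:45-15:15.
Idris ∩ Jamal ∩ Ana ∩ Farrukh ∩ Uma ∩ Kavya: 12:45-15:15.
Those are the intersection windows.
That's a single block of 150 minutes.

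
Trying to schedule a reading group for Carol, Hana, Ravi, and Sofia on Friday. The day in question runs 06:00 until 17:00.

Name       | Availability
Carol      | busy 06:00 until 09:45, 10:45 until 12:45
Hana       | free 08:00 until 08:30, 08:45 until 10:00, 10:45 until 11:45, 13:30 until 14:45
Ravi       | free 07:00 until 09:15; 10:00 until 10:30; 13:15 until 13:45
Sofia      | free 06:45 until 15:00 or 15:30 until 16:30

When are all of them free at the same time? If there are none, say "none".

Carol free: 09:45-10:45, 12:45-17:00 (invert busy blocks within the working day).
Hana free: 08:00-08:30, 08:45-10:00, 10:45-11:45, 13:30-14:45.
Ravi free: 07:00-09:15, 10:00-10:30, 13:15-13:45.
Sofia free: 06:45-15:00, 15:30-16:30.
Carol ∩ Hana: 09:45-10:00, 13:30-14:45.
Carol ∩ Hana ∩ Ravi: 13:30-13:45.
Carol ∩ Hana ∩ Ravi ∩ Sofia: 13:30-13:45.

13:30-13:45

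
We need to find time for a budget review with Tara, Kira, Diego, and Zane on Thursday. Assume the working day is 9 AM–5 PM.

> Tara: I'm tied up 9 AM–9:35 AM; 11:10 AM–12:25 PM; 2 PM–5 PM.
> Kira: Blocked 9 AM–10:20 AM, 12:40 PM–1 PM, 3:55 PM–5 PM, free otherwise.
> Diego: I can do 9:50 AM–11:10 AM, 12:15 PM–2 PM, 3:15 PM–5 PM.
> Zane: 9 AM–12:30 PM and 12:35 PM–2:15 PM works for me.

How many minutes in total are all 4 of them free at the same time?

120

Tara free: 09:35-11:10, 12:25-14:00 (invert busy blocks within the working day).
Kira free: 10:20-12:40, 13:00-15:55 (invert busy blocks within the working day).
Diego free: 09:50-11:10, 12:15-14:00, 15:15-17:00.
Zane free: 09:00-12:30, 12:35-14:15.
Tara ∩ Kira: 10:20-11:10, 12:25-12:40, 13:00-14:00.
Tara ∩ Kira ∩ Diego: 10:20-11:10, 12:25-12:40, 13:00-14:00.
Tara ∩ Kira ∩ Diego ∩ Zane: 10:20-11:10, 12:25-12:30, 12:35-12:40, 13:00-14:00.
Summing the common windows: 50 + 5 + 5 + 60 = 120 minutes.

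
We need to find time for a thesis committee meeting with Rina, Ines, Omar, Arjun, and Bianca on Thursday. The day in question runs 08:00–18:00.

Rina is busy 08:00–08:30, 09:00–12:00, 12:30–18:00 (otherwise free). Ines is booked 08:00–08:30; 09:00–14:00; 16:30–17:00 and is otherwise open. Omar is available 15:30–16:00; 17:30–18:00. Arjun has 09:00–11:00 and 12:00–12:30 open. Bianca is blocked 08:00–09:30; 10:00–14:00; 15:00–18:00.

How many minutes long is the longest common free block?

Rina free: 08:30-09:00, 12:00-12:30 (invert busy blocks within the working day).
Ines free: 08:30-09:00, 14:00-16:30, 17:00-18:00 (invert busy blocks within the working day).
Omar free: 15:30-16:00, 17:30-18:00.
Arjun free: 09:00-11:00, 12:00-12:30.
Bianca free: 09:30-10:00, 14:00-15:00 (invert busy blocks within the working day).
Rina ∩ Ines: 08:30-09:00.
Rina ∩ Ines ∩ Omar: ∅.
Rina ∩ Ines ∩ Omar ∩ Arjun: ∅.
Rina ∩ Ines ∩ Omar ∩ Arjun ∩ Bianca: ∅.
There is no time when everyone is free.
No common window exists, so the longest block is 0 minutes.

0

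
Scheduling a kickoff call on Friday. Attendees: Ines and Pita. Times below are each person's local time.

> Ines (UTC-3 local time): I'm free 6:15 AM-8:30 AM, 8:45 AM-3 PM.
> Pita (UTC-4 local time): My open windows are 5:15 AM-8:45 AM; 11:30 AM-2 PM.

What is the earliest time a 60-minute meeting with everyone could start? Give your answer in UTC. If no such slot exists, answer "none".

Ines in UTC: 09:15-11:30, 11:45-18:00 (add 3h to convert from UTC-3).
Pita in UTC: 09:15-12:45, 15:30-18:00 (add 4h to convert from UTC-4).
Ines ∩ Pita: 09:15-11:30, 11:45-12:45, 15:30-18:00.
The first common window of at least 60 minutes is 09:15-11:30, so the earliest start is 09:15.

09:15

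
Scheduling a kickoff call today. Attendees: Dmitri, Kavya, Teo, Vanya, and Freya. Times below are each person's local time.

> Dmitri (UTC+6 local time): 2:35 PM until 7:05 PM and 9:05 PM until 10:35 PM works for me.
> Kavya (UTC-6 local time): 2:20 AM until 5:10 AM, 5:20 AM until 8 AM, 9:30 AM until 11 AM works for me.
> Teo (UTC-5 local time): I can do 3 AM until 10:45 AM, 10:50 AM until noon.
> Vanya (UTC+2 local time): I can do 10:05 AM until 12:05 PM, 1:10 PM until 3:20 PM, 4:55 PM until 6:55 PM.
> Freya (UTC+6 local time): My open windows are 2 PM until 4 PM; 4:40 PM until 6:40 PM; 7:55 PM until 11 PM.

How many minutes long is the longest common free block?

85

Dmitri in UTC: 08:35-13:05, 15:05-16:35 (subtract 6h to convert from UTC+6).
Kavya in UTC: 08:20-11:10, 11:20-14:00, 15:30-17:00 (add 6h to convert from UTC-6).
Teo in UTC: 08:00-15:45, 15:50-17:00 (add 5h to convert from UTC-5).
Vanya in UTC: 08:05-10:05, 11:10-13:20, 14:55-16:55 (subtract 2h to convert from UTC+2).
Freya in UTC: 08:00-10:00, 10:40-12:40, 13:55-17:00 (subtract 6h to convert from UTC+6).
Dmitri ∩ Kavya: 08:35-11:10, 11:20-13:05, 15:30-16:35.
Dmitri ∩ Kavya ∩ Teo: 08:35-11:10, 11:20-13:05, 15:30-15:45, 15:50-16:35.
Dmitri ∩ Kavya ∩ Teo ∩ Vanya: 08:35-10:05, 11:20-13:05, 15:30-15:45, 15:50-16:35.
Dmitri ∩ Kavya ∩ Teo ∩ Vanya ∩ Freya: 08:35-10:00, 11:20-12:40, 15:30-15:45, 15:50-16:35.
The longest is 08:35-10:00 at 85 minutes.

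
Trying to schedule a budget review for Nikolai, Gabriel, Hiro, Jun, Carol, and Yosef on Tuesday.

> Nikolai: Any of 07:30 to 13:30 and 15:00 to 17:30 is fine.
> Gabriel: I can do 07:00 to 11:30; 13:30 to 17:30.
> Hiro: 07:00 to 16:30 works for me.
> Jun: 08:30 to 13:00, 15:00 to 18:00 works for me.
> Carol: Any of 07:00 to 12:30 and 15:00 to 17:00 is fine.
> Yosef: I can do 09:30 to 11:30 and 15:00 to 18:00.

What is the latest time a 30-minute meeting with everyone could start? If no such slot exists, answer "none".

16:00

Nikolai ∩ Gabriel: 07:30-11:30, 15:00-17:30.
Nikolai ∩ Gabriel ∩ Hiro: 07:30-11:30, 15:00-16:30.
Nikolai ∩ Gabriel ∩ Hiro ∩ Jun: 08:30-11:30, 15:00-16:30.
Nikolai ∩ Gabriel ∩ Hiro ∩ Jun ∩ Carol: 08:30-11:30, 15:00-16:30.
Nikolai ∩ Gabriel ∩ Hiro ∩ Jun ∩ Carol ∩ Yosef: 09:30-11:30, 15:00-16:30.
The last common window of at least 30 minutes is 15:00-16:30; a 30-minute meeting can start as late as 16:00 and still end by 16:30.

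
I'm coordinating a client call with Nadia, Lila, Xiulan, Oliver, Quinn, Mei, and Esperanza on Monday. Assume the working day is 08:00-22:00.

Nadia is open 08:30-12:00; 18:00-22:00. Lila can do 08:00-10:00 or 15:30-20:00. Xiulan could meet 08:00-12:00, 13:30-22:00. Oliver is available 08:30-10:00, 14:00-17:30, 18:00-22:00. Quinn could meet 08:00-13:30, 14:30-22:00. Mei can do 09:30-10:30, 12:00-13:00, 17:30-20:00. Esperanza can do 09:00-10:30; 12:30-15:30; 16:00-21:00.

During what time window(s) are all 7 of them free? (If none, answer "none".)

09:30-10:00, 18:00-20:00

Nadia ∩ Lila: 08:30-10:00, 18:00-20:00.
Nadia ∩ Lila ∩ Xiulan: 08:30-10:00, 18:00-20:00.
Nadia ∩ Lila ∩ Xiulan ∩ Oliver: 08:30-10:00, 18:00-20:00.
Nadia ∩ Lila ∩ Xiulan ∩ Oliver ∩ Quinn: 08:30-10:00, 18:00-20:00.
Nadia ∩ Lila ∩ Xiulan ∩ Oliver ∩ Quinn ∩ Mei: 09:30-10:00, 18:00-20:00.
Nadia ∩ Lila ∩ Xiulan ∩ Oliver ∩ Quinn ∩ Mei ∩ Esperanza: 09:30-10:00, 18:00-20:00.
Those are the intersection windows.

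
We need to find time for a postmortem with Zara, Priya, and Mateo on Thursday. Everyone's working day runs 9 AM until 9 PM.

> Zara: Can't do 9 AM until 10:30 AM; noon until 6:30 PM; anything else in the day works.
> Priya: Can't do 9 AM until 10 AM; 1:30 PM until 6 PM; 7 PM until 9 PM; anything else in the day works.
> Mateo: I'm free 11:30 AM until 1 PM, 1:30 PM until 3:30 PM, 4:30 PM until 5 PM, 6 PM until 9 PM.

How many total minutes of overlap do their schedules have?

Zara free: 10:30-12:00, 18:30-21:00 (invert busy blocks within the working day).
Priya free: 10:00-13:30, 18:00-19:00 (invert busy blocks within the working day).
Mateo free: 11:30-13:00, 13:30-15:30, 16:30-17:00, 18:00-21:00.
Zara ∩ Priya: 10:30-12:00, 18:30-19:00.
Zara ∩ Priya ∩ Mateo: 11:30-12:00, 18:30-19:00.
So the common availability across everyone is 11:30-12:00, 18:30-19:00.
Summing the common windows: 30 + 30 = 60 minutes.

60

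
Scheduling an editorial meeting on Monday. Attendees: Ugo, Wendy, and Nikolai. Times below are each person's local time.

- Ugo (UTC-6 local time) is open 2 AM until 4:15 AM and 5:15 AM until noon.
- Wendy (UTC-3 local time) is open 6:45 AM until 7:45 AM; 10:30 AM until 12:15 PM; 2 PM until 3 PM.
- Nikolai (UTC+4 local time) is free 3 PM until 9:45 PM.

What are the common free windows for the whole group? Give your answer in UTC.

Ugo in UTC: 08:00-10:15, 11:15-18:00 (add 6h to convert from UTC-6).
Wendy in UTC: 09:45-10:45, 13:30-15:15, 17:00-18:00 (add 3h to convert from UTC-3).
Nikolai in UTC: 11:00-17:45 (subtract 4h to convert from UTC+4).
Ugo ∩ Wendy: 09:45-10:15, 13:30-15:15, 17:00-18:00.
Ugo ∩ Wendy ∩ Nikolai: 13:30-15:15, 17:00-17:45.
Those are the intersection windows.

13:30-15:15, 17:00-17:45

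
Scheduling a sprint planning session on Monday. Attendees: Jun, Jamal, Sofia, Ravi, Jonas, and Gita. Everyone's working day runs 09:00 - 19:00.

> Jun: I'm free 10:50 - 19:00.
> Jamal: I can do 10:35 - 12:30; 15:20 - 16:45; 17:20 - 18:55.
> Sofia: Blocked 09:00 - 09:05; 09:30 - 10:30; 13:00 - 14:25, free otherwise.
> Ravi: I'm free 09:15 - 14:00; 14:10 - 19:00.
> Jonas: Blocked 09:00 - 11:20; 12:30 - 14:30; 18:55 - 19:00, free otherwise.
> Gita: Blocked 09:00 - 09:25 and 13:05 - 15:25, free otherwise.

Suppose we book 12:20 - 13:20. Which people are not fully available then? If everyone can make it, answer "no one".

Gita, Jamal, Jonas, Sofia

Jun free: 10:50-19:00.
Jamal free: 10:35-12:30, 15:20-16:45, 17:20-18:55.
Sofia free: 09:05-09:30, 10:30-13:00, 14:25-19:00 (invert busy blocks within the working day).
Ravi free: 09:15-14:00, 14:10-19:00.
Jonas free: 11:20-12:30, 14:30-18:55 (invert busy blocks within the working day).
Gita free: 09:25-13:05, 15:25-19:00 (invert busy blocks within the working day).
Jun: free for 12:20-13:20. Jamal: not fully free for 12:20-13:20. Sofia: not fully free for 12:20-13:20. Ravi: free for 12:20-13:20. Jonas: not fully free for 12:20-13:20. Gita: not fully free for 12:20-13:20.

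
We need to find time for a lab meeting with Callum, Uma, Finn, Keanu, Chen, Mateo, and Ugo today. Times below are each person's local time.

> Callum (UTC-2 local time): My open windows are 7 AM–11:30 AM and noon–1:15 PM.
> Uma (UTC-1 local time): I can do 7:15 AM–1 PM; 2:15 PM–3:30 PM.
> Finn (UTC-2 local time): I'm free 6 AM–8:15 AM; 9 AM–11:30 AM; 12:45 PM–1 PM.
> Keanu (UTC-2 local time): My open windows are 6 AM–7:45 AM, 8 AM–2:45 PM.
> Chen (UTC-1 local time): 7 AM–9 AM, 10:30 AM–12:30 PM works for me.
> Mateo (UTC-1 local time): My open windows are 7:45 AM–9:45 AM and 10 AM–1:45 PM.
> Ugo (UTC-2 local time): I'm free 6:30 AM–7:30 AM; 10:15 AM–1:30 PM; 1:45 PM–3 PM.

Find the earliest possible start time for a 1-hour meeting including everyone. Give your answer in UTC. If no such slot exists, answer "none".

12:15

Callum in UTC: 09:00-13:30, 14:00-15:15 (add 2h to convert from UTC-2).
Uma in UTC: 08:15-14:00, 15:15-16:30 (add 1h to convert from UTC-1).
Finn in UTC: 08:00-10:15, 11:00-13:30, 14:45-15:00 (add 2h to convert from UTC-2).
Keanu in UTC: 08:00-09:45, 10:00-16:45 (add 2h to convert from UTC-2).
Chen in UTC: 08:00-10:00, 11:30-13:30 (add 1h to convert from UTC-1).
Mateo in UTC: 08:45-10:45, 11:00-14:45 (add 1h to convert from UTC-1).
Ugo in UTC: 08:30-09:30, 12:15-15:30, 15:45-17:00 (add 2h to convert from UTC-2).
Callum ∩ Uma: 09:00-13:30.
Callum ∩ Uma ∩ Finn: 09:00-10:15, 11:00-13:30.
Callum ∩ Uma ∩ Finn ∩ Keanu: 09:00-09:45, 10:00-10:15, 11:00-13:30.
Callum ∩ Uma ∩ Finn ∩ Keanu ∩ Chen: 09:00-09:45, 11:30-13:30.
Callum ∩ Uma ∩ Finn ∩ Keanu ∩ Chen ∩ Mateo: 09:00-09:45, 11:30-13:30.
Callum ∩ Uma ∩ Finn ∩ Keanu ∩ Chen ∩ Mateo ∩ Ugo: 09:00-09:30, 12:15-13:30.
The first common window of at least 60 minutes is 12:15-13:30, so the earliest start is 12:15.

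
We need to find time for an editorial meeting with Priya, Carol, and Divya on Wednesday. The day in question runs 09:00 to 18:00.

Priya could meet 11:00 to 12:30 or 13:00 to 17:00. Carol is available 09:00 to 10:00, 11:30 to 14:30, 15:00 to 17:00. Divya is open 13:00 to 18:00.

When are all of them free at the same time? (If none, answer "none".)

13:00-14:30, 15:00-17:00

Priya ∩ Carol: 11:30-12:30, 13:00-14:30, 15:00-17:00.
Priya ∩ Carol ∩ Divya: 13:00-14:30, 15:00-17:00.
Those are the intersection windows.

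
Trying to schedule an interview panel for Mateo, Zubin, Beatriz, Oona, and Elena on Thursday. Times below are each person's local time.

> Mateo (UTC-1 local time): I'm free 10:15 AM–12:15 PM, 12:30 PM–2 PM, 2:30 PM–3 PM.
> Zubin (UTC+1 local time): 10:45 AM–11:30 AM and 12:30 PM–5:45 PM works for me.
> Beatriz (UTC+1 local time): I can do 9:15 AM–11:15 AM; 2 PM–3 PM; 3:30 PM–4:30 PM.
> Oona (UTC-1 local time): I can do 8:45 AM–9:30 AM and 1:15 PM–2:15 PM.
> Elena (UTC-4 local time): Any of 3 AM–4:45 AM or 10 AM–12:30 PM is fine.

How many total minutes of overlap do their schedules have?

Mateo in UTC: 11:15-13:15, 13:30-15:00, 15:30-16:00 (add 1h to convert from UTC-1).
Zubin in UTC: 09:45-10:30, 11:30-16:45 (subtract 1h to convert from UTC+1).
Beatriz in UTC: 08:15-10:15, 13:00-14:00, 14:30-15:30 (subtract 1h to convert from UTC+1).
Oona in UTC: 09:45-10:30, 14:15-15:15 (add 1h to convert from UTC-1).
Elena in UTC: 07:00-08:45, 14:00-16:30 (add 4h to convert from UTC-4).
Mateo ∩ Zubin: 11:30-13:15, 13:30-15:00, 15:30-16:00.
Mateo ∩ Zubin ∩ Beatriz: 13:00-13:15, 13:30-14:00, 14:30-15:00.
Mateo ∩ Zubin ∩ Beatriz ∩ Oona: 14:30-15:00.
Mateo ∩ Zubin ∩ Beatriz ∩ Oona ∩ Elena: 14:30-15:00.
That's a single block of 30 minutes.

30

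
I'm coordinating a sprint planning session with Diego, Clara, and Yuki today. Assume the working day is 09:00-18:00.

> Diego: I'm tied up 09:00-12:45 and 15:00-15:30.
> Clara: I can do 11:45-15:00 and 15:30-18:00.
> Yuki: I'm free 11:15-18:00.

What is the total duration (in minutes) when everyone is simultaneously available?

285

Diego free: 12:45-15:00, 15:30-18:00 (invert busy blocks within the working day).
Clara free: 11:45-15:00, 15:30-18:00.
Yuki free: 11:15-18:00.
Diego ∩ Clara: 12:45-15:00, 15:30-18:00.
Diego ∩ Clara ∩ Yuki: 12:45-15:00, 15:30-18:00.
Summing the common windows: 135 + 150 = 285 minutes.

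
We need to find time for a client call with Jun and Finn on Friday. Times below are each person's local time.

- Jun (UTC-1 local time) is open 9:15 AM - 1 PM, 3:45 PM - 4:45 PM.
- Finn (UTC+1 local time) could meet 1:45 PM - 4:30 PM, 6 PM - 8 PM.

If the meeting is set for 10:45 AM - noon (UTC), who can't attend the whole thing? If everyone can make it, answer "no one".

Jun in UTC: 10:15-14:00, 16:45-17:45 (add 1h to convert from UTC-1).
Finn in UTC: 12:45-15:30, 17:00-19:00 (subtract 1h to convert from UTC+1).
Jun: free for 10:45-12:00. Finn: not fully free for 10:45-12:00.

Finn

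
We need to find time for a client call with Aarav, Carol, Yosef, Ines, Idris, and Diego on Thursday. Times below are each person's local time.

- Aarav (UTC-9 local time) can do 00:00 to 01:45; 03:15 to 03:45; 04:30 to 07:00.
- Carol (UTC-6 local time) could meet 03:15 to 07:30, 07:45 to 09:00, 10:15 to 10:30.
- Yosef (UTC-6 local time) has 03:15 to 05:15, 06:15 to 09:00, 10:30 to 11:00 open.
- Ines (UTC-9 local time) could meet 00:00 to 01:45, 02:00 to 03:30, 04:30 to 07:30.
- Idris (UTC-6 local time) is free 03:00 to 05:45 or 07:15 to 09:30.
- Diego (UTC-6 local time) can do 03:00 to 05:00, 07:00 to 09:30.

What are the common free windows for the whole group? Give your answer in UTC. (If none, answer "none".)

Aarav in UTC: 09:00-10:45, 12:15-12:45, 13:30-16:00 (add 9h to convert from UTC-9).
Carol in UTC: 09:15-13:30, 13:45-15:00, 16:15-16:30 (add 6h to convert from UTC-6).
Yosef in UTC: 09:15-11:15, 12:15-15:00, 16:30-17:00 (add 6h to convert from UTC-6).
Ines in UTC: 09:00-10:45, 11:00-12:30, 13:30-16:30 (add 9h to convert from UTC-9).
Idris in UTC: 09:00-11:45, 13:15-15:30 (add 6h to convert from UTC-6).
Diego in UTC: 09:00-11:00, 13:00-15:30 (add 6h to convert from UTC-6).
Aarav ∩ Carol: 09:15-10:45, 12:15-12:45, 13:45-15:00.
Aarav ∩ Carol ∩ Yosef: 09:15-10:45, 12:15-12:45, 13:45-15:00.
Aarav ∩ Carol ∩ Yosef ∩ Ines: 09:15-10:45, 12:15-12:30, 13:45-15:00.
Aarav ∩ Carol ∩ Yosef ∩ Ines ∩ Idris: 09:15-10:45, 13:45-15:00.
Aarav ∩ Carol ∩ Yosef ∩ Ines ∩ Idris ∩ Diego: 09:15-10:45, 13:45-15:00.

09:15-10:45, 13:45-15:00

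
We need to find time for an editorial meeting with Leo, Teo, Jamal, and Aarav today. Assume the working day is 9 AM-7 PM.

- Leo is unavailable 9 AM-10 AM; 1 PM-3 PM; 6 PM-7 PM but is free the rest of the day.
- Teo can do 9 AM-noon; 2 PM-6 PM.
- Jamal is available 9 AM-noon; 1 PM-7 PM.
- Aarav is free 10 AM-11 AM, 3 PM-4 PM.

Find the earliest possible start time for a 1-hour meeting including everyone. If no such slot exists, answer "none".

Leo free: 10:00-13:00, 15:00-18:00 (invert busy blocks within the working day).
Teo free: 09:00-12:00, 14:00-18:00.
Jamal free: 09:00-12:00, 13:00-19:00.
Aarav free: 10:00-11:00, 15:00-16:00.
Leo ∩ Teo: 10:00-12:00, 15:00-18:00.
Leo ∩ Teo ∩ Jamal: 10:00-12:00, 15:00-18:00.
Leo ∩ Teo ∩ Jamal ∩ Aarav: 10:00-11:00, 15:00-16:00.
Those are the intersection windows.
The first common window of at least 60 minutes is 10:00-11:00, so the earliest start is 10:00.

10:00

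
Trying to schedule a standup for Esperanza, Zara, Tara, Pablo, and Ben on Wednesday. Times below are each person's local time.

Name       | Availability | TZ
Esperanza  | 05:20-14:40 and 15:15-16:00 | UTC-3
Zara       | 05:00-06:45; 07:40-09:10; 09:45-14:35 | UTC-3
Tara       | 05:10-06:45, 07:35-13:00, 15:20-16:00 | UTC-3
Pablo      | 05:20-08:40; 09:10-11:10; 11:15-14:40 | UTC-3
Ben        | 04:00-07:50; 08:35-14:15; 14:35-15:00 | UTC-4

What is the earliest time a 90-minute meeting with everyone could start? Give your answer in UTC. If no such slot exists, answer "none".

14:15

Esperanza in UTC: 08:20-17:40, 18:15-19:00 (add 3h to convert from UTC-3).
Zara in UTC: 08:00-09:45, 10:40-12:10, 12:45-17:35 (add 3h to convert from UTC-3).
Tara in UTC: 08:10-09:45, 10:35-16:00, 18:20-19:00 (add 3h to convert from UTC-3).
Pablo in UTC: 08:20-11:40, 12:10-14:10, 14:15-17:40 (add 3h to convert from UTC-3).
Ben in UTC: 08:00-11:50, 12:35-18:15, 18:35-19:00 (add 4h to convert from UTC-4).
Esperanza ∩ Zara: 08:20-09:45, 10:40-12:10, 12:45-17:35.
Esperanza ∩ Zara ∩ Tara: 08:20-09:45, 10:40-12:10, 12:45-16:00.
Esperanza ∩ Zara ∩ Tara ∩ Pablo: 08:20-09:45, 10:40-11:40, 12:45-14:10, 14:15-16:00.
Esperanza ∩ Zara ∩ Tara ∩ Pablo ∩ Ben: 08:20-09:45, 10:40-11:40, 12:45-14:10, 14:15-16:00.
The first common window of at least 90 minutes is 14:15-16:00, so the earliest start is 14:15.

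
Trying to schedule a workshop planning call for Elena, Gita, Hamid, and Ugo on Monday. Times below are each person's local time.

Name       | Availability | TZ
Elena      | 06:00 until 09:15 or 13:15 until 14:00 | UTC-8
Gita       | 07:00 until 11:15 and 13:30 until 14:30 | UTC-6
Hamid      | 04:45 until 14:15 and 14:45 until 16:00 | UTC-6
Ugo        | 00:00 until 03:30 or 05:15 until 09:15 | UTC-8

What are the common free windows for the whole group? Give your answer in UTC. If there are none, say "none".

14:00-17:15

Elena in UTC: 14:00-17:15, 21:15-22:00 (add 8h to convert from UTC-8).
Gita in UTC: 13:00-17:15, 19:30-20:30 (add 6h to convert from UTC-6).
Hamid in UTC: 10:45-20:15, 20:45-22:00 (add 6h to convert from UTC-6).
Ugo in UTC: 08:00-11:30, 13:15-17:15 (add 8h to convert from UTC-8).
Elena ∩ Gita: 14:00-17:15.
Elena ∩ Gita ∩ Hamid: 14:00-17:15.
Elena ∩ Gita ∩ Hamid ∩ Ugo: 14:00-17:15.
Those are the intersection windows.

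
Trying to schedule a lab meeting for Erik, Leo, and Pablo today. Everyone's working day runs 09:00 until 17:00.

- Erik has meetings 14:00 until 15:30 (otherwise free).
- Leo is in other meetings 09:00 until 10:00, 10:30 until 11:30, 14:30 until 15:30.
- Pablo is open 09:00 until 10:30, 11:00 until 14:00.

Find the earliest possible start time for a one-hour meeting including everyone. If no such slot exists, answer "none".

11:30

Erik free: 09:00-14:00, 15:30-17:00 (invert busy blocks within the working day).
Leo free: 10:00-10:30, 11:30-14:30, 15:30-17:00 (invert busy blocks within the working day).
Pablo free: 09:00-10:30, 11:00-14:00.
Erik ∩ Leo: 10:00-10:30, 11:30-14:00, 15:30-17:00.
Erik ∩ Leo ∩ Pablo: 10:00-10:30, 11:30-14:00.
Those are the intersection windows.
The first common window of at least 60 minutes is 11:30-14:00, so the earliest start is 11:30.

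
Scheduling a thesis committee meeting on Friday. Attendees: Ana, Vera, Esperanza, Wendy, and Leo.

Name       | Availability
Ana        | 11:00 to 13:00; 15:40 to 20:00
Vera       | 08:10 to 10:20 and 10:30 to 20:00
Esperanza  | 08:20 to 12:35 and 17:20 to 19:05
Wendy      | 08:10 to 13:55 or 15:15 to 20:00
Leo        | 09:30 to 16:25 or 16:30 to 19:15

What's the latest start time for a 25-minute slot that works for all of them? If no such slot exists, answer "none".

18:40

Ana ∩ Vera: 11:00-13:00, 15:40-20:00.
Ana ∩ Vera ∩ Esperanza: 11:00-12:35, 17:20-19:05.
Ana ∩ Vera ∩ Esperanza ∩ Wendy: 11:00-12:35, 17:20-19:05.
Ana ∩ Vera ∩ Esperanza ∩ Wendy ∩ Leo: 11:00-12:35, 17:20-19:05.
The last common window of at least 25 minutes is 17:20-19:05; a 25-minute meeting can start as late as 18:40 and still end by 19:05.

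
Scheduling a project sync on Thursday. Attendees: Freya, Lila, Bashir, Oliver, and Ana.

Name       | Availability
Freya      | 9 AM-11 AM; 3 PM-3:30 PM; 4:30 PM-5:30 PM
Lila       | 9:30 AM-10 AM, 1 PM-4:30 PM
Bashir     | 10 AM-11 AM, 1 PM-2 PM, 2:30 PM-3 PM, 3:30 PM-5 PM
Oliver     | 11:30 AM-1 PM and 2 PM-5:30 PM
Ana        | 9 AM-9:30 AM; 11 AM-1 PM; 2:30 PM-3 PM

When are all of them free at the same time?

Freya ∩ Lila: 09:30-10:00, 15:00-15:30.
Freya ∩ Lila ∩ Bashir: ∅.
Freya ∩ Lila ∩ Bashir ∩ Oliver: ∅.
Freya ∩ Lila ∩ Bashir ∩ Oliver ∩ Ana: ∅.
There is no time when everyone is free.

none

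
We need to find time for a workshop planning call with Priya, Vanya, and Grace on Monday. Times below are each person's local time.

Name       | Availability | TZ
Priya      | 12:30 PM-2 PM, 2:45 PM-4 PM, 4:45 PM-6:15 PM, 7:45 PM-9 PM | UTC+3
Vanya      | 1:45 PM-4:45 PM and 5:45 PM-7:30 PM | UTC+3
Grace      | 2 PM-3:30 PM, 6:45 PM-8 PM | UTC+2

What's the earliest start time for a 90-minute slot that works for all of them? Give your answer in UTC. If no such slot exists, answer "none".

Priya in UTC: 09:30-11:00, 11:45-13:00, 13:45-15:15, 16:45-18:00 (subtract 3h to convert from UTC+3).
Vanya in UTC: 10:45-13:45, 14:45-16:30 (subtract 3h to convert from UTC+3).
Grace in UTC: 12:00-13:30, 16:45-18:00 (subtract 2h to convert from UTC+2).
Priya ∩ Vanya: 10:45-11:00, 11:45-13:00, 14:45-15:15.
Priya ∩ Vanya ∩ Grace: 12:00-13:00.
No common window is at least 90 minutes long.

none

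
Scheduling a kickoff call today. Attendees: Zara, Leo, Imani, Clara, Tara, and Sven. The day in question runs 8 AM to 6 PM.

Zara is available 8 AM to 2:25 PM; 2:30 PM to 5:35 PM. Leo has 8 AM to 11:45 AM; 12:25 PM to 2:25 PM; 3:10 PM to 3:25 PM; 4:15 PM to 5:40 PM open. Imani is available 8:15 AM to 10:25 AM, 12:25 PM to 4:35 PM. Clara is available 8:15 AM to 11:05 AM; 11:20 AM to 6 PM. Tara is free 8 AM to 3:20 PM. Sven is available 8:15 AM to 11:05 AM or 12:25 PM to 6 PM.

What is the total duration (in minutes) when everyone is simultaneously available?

260

Zara ∩ Leo: 08:00-11:45, 12:25-14:25, 15:10-15:25, 16:15-17:35.
Zara ∩ Leo ∩ Imani: 08:15-10:25, 12:25-14:25, 15:10-15:25, 16:15-16:35.
Zara ∩ Leo ∩ Imani ∩ Clara: 08:15-10:25, 12:25-14:25, 15:10-15:25, 16:15-16:35.
Zara ∩ Leo ∩ Imani ∩ Clara ∩ Tara: 08:15-10:25, 12:25-14:25, 15:10-15:20.
Zara ∩ Leo ∩ Imani ∩ Clara ∩ Tara ∩ Sven: 08:15-10:25, 12:25-14:25, 15:10-15:20.
Those are the intersection windows.
Summing the common windows: 130 + 120 + 10 = 260 minutes.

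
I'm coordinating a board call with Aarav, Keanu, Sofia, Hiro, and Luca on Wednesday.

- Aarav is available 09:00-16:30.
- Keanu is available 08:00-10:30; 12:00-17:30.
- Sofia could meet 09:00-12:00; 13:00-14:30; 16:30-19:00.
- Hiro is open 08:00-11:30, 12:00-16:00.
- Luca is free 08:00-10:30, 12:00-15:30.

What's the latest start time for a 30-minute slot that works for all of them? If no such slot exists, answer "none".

Aarav ∩ Keanu: 09:00-10:30, 12:00-16:30.
Aarav ∩ Keanu ∩ Sofia: 09:00-10:30, 13:00-14:30.
Aarav ∩ Keanu ∩ Sofia ∩ Hiro: 09:00-10:30, 13:00-14:30.
Aarav ∩ Keanu ∩ Sofia ∩ Hiro ∩ Luca: 09:00-10:30, 13:00-14:30.
The last common window of at least 30 minutes is 13:00-14:30; a 30-minute meeting can start as late as 14:00 and still end by 14:30.

14:00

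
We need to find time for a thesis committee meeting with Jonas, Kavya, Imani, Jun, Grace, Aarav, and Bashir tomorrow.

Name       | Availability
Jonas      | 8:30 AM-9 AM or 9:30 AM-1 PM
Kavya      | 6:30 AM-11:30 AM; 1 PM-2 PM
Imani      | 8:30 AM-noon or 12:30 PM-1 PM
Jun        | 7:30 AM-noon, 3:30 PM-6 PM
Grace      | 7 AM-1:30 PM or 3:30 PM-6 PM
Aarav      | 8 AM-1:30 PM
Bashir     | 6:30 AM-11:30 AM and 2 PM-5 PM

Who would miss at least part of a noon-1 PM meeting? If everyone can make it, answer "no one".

Bashir, Imani, Jun, Kavya

Jonas: free for 12:00-13:00. Kavya: not fully free for 12:00-13:00. Imani: not fully free for 12:00-13:00. Jun: not fully free for 12:00-13:00. Grace: free for 12:00-13:00. Aarav: free for 12:00-13:00. Bashir: not fully free for 12:00-13:00.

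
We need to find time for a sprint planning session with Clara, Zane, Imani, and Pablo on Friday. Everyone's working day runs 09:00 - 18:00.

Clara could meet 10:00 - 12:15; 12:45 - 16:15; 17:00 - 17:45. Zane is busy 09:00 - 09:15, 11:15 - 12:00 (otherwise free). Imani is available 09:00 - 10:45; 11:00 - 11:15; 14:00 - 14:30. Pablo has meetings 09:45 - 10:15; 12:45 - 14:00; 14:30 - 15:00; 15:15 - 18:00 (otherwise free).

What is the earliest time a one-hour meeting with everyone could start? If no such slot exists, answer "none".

Clara free: 10:00-12:15, 12:45-16:15, 17:00-17:45.
Zane free: 09:15-11:15, 12:00-18:00 (invert busy blocks within the working day).
Imani free: 09:00-10:45, 11:00-11:15, 14:00-14:30.
Pablo free: 09:00-09:45, 10:15-12:45, 14:00-14:30, 15:00-15:15 (invert busy blocks within the working day).
Clara ∩ Zane: 10:00-11:15, 12:00-12:15, 12:45-16:15, 17:00-17:45.
Clara ∩ Zane ∩ Imani: 10:00-10:45, 11:00-11:15, 14:00-14:30.
Clara ∩ Zane ∩ Imani ∩ Pablo: 10:15-10:45, 11:00-11:15, 14:00-14:30.
No common window is at least 60 minutes long.

none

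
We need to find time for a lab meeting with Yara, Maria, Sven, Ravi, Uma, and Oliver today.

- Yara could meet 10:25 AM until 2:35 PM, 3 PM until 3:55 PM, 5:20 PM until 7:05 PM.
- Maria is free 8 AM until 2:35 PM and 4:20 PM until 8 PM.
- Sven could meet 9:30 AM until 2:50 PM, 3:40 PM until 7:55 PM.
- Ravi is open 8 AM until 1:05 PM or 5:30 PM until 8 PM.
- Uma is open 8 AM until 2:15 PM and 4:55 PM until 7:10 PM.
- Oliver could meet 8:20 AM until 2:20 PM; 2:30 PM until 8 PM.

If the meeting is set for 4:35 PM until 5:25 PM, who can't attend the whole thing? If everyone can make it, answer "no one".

Ravi, Uma, Yara

Yara: not fully free for 16:35-17:25. Maria: free for 16:35-17:25. Sven: free for 16:35-17:25. Ravi: not fully free for 16:35-17:25. Uma: not fully free for 16:35-17:25. Oliver: free for 16:35-17:25.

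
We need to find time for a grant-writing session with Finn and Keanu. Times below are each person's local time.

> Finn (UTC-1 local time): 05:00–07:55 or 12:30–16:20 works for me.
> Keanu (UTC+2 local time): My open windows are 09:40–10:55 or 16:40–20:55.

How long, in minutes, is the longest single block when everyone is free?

160

Finn in UTC: 06:00-08:55, 13:30-17:20 (add 1h to convert from UTC-1).
Keanu in UTC: 07:40-08:55, 14:40-18:55 (subtract 2h to convert from UTC+2).
Finn ∩ Keanu: 07:40-08:55, 14:40-17:20.
Those are the intersection windows.
The longest is 14:40-17:20 at 160 minutes.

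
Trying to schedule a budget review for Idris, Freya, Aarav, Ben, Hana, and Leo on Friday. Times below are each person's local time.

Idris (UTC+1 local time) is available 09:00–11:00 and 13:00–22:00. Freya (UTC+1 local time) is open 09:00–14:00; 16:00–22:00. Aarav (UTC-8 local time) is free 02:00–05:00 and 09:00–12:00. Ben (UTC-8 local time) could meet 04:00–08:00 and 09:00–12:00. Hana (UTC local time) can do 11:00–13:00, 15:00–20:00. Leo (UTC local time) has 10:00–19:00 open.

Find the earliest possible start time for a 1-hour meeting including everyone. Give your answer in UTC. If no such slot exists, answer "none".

Idris in UTC: 08:00-10:00, 12:00-21:00 (subtract 1h to convert from UTC+1).
Freya in UTC: 08:00-13:00, 15:00-21:00 (subtract 1h to convert from UTC+1).
Aarav in UTC: 10:00-13:00, 17:00-20:00 (add 8h to convert from UTC-8).
Ben in UTC: 12:00-16:00, 17:00-20:00 (add 8h to convert from UTC-8).
Hana in UTC: 11:00-13:00, 15:00-20:00.
Leo in UTC: 10:00-19:00.
Idris ∩ Freya: 08:00-10:00, 12:00-13:00, 15:00-21:00.
Idris ∩ Freya ∩ Aarav: 12:00-13:00, 17:00-20:00.
Idris ∩ Freya ∩ Aarav ∩ Ben: 12:00-13:00, 17:00-20:00.
Idris ∩ Freya ∩ Aarav ∩ Ben ∩ Hana: 12:00-13:00, 17:00-20:00.
Idris ∩ Freya ∩ Aarav ∩ Ben ∩ Hana ∩ Leo: 12:00-13:00, 17:00-19:00.
The first common window of at least 60 minutes is 12:00-13:00, so the earliest start is 12:00.

12:00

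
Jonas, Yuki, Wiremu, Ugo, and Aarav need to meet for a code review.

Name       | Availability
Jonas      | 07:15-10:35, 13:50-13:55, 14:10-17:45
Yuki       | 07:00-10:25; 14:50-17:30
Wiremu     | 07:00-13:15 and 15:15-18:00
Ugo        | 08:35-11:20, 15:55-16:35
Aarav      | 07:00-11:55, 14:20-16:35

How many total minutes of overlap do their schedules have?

150

Jonas ∩ Yuki: 07:15-10:25, 14:50-17:30.
Jonas ∩ Yuki ∩ Wiremu: 07:15-10:25, 15:15-17:30.
Jonas ∩ Yuki ∩ Wiremu ∩ Ugo: 08:35-10:25, 15:55-16:35.
Jonas ∩ Yuki ∩ Wiremu ∩ Ugo ∩ Aarav: 08:35-10:25, 15:55-16:35.
Those are the intersection windows.
Summing the common windows: 110 + 40 = 150 minutes.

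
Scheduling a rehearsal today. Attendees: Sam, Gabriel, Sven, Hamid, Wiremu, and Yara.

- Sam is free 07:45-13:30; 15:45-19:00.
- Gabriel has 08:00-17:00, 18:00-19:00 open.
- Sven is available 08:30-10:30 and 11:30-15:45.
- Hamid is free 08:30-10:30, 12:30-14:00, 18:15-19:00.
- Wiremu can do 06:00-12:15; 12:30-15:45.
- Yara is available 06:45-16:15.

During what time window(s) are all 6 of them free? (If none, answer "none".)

08:30-10:30, 12:30-13:30

Sam ∩ Gabriel: 08:00-13:30, 15:45-17:00, 18:00-19:00.
Sam ∩ Gabriel ∩ Sven: 08:30-10:30, 11:30-13:30.
Sam ∩ Gabriel ∩ Sven ∩ Hamid: 08:30-10:30, 12:30-13:30.
Sam ∩ Gabriel ∩ Sven ∩ Hamid ∩ Wiremu: 08:30-10:30, 12:30-13:30.
Sam ∩ Gabriel ∩ Sven ∩ Hamid ∩ Wiremu ∩ Yara: 08:30-10:30, 12:30-13:30.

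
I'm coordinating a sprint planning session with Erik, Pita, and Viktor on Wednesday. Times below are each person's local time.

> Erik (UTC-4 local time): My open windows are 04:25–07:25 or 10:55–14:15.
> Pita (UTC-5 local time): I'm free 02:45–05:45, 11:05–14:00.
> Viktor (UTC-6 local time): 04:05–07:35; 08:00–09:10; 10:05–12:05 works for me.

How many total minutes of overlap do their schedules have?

160

Erik in UTC: 08:25-11:25, 14:55-18:15 (add 4h to convert from UTC-4).
Pita in UTC: 07:45-10:45, 16:05-19:00 (add 5h to convert from UTC-5).
Viktor in UTC: 10:05-13:35, 14:00-15:10, 16:05-18:05 (add 6h to convert from UTC-6).
Erik ∩ Pita: 08:25-10:45, 16:05-18:15.
Erik ∩ Pita ∩ Viktor: 10:05-10:45, 16:05-18:05.
Those are the intersection windows.
Summing the common windows: 40 + 120 = 160 minutes.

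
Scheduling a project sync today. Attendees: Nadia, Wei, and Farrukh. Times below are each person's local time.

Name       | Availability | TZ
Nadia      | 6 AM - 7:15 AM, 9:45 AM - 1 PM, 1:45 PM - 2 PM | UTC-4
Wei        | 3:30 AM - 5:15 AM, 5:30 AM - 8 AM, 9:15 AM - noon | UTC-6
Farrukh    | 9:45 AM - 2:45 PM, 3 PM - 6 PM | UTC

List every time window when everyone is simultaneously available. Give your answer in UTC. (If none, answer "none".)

Nadia in UTC: 10:00-11:15, 13:45-17:00, 17:45-18:00 (add 4h to convert from UTC-4).
Wei in UTC: 09:30-11:15, 11:30-14:00, 15:15-18:00 (add 6h to convert from UTC-6).
Farrukh in UTC: 09:45-14:45, 15:00-18:00.
Nadia ∩ Wei: 10:00-11:15, 13:45-14:00, 15:15-17:00, 17:45-18:00.
Nadia ∩ Wei ∩ Farrukh: 10:00-11:15, 13:45-14:00, 15:15-17:00, 17:45-18:00.
So the common availability across everyone is 10:00-11:15, 13:45-14:00, 15:15-17:00, 17:45-18:00.

10:00-11:15, 13:45-14:00, 15:15-17:00, 17:45-18:00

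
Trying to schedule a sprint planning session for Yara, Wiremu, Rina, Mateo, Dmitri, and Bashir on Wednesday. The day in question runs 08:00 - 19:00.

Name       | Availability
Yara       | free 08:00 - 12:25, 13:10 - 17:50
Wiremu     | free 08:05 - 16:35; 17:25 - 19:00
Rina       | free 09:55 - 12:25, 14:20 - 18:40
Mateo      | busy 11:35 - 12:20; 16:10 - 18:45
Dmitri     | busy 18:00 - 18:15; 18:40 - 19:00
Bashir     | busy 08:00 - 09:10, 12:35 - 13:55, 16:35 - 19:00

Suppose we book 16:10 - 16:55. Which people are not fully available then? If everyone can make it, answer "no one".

Bashir, Mateo, Wiremu

Yara free: 08:00-12:25, 13:10-17:50.
Wiremu free: 08:05-16:35, 17:25-19:00.
Rina free: 09:55-12:25, 14:20-18:40.
Mateo free: 08:00-11:35, 12:20-16:10, 18:45-19:00 (invert busy blocks within the working day).
Dmitri free: 08:00-18:00, 18:15-18:40 (invert busy blocks within the working day).
Bashir free: 09:10-12:35, 13:55-16:35 (invert busy blocks within the working day).
Yara: free for 16:10-16:55. Wiremu: not fully free for 16:10-16:55. Rina: free for 16:10-16:55. Mateo: not fully free for 16:10-16:55. Dmitri: free for 16:10-16:55. Bashir: not fully free for 16:10-16:55.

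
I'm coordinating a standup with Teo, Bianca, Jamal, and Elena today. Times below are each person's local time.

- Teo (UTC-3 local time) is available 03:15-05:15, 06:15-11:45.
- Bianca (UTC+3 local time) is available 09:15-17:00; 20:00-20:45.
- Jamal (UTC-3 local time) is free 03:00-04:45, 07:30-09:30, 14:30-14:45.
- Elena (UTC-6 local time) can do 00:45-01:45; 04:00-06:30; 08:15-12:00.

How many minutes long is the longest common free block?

120

Teo in UTC: 06:15-08:15, 09:15-14:45 (add 3h to convert from UTC-3).
Bianca in UTC: 06:15-14:00, 17:00-17:45 (subtract 3h to convert from UTC+3).
Jamal in UTC: 06:00-07:45, 10:30-12:30, 17:30-17:45 (add 3h to convert from UTC-3).
Elena in UTC: 06:45-07:45, 10:00-12:30, 14:15-18:00 (add 6h to convert from UTC-6).
Teo ∩ Bianca: 06:15-08:15, 09:15-14:00.
Teo ∩ Bianca ∩ Jamal: 06:15-07:45, 10:30-12:30.
Teo ∩ Bianca ∩ Jamal ∩ Elena: 06:45-07:45, 10:30-12:30.
The longest is 10:30-12:30 at 120 minutes.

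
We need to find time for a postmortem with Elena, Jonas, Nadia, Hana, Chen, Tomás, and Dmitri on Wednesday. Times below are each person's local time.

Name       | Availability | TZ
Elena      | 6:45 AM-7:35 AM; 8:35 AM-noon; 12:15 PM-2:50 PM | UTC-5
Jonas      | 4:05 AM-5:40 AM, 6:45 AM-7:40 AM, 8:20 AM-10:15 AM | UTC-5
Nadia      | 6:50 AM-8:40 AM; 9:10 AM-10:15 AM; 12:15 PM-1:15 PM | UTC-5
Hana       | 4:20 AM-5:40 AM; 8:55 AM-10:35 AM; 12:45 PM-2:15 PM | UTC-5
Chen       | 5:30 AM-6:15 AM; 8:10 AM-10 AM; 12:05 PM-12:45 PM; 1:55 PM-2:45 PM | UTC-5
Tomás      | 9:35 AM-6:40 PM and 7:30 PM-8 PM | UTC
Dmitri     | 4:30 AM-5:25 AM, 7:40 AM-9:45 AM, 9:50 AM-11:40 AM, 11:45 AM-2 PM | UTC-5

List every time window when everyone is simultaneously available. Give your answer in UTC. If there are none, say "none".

14:10-14:45, 14:50-15:00

Elena in UTC: 11:45-12:35, 13:35-17:00, 17:15-19:50 (add 5h to convert from UTC-5).
Jonas in UTC: 09:05-10:40, 11:45-12:40, 13:20-15:15 (add 5h to convert from UTC-5).
Nadia in UTC: 11:50-13:40, 14:10-15:15, 17:15-18:15 (add 5h to convert from UTC-5).
Hana in UTC: 09:20-10:40, 13:55-15:35, 17:45-19:15 (add 5h to convert from UTC-5).
Chen in UTC: 10:30-11:15, 13:10-15:00, 17:05-17:45, 18:55-19:45 (add 5h to convert from UTC-5).
Tomás in UTC: 09:35-18:40, 19:30-20:00.
Dmitri in UTC: 09:30-10:25, 12:40-14:45, 14:50-16:40, 16:45-19:00 (add 5h to convert from UTC-5).
Elena ∩ Jonas: 11:45-12:35, 13:35-15:15.
Elena ∩ Jonas ∩ Nadia: 11:50-12:35, 13:35-13:40, 14:10-15:15.
Elena ∩ Jonas ∩ Nadia ∩ Hana: 14:10-15:15.
Elena ∩ Jonas ∩ Nadia ∩ Hana ∩ Chen: 14:10-15:00.
Elena ∩ Jonas ∩ Nadia ∩ Hana ∩ Chen ∩ Tomás: 14:10-15:00.
Elena ∩ Jonas ∩ Nadia ∩ Hana ∩ Chen ∩ Tomás ∩ Dmitri: 14:10-14:45, 14:50-15:00.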